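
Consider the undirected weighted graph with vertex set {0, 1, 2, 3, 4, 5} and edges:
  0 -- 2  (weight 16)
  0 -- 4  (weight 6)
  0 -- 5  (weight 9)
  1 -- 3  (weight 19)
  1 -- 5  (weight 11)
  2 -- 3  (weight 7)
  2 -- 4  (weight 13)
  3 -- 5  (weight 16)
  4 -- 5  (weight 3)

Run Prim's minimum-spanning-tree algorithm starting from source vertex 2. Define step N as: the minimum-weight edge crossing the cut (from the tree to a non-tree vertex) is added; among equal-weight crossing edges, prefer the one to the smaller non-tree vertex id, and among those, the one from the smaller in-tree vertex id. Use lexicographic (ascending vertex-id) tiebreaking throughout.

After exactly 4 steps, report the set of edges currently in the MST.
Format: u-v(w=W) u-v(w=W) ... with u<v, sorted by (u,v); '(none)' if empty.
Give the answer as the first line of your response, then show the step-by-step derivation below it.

0-4(w=6) 2-3(w=7) 2-4(w=13) 4-5(w=3)

step 1: add edge 2-3 (w=7); MST = {2-3(w=7)}
step 2: add edge 2-4 (w=13); MST = {2-3(w=7) 2-4(w=13)}
step 3: add edge 4-5 (w=3); MST = {2-3(w=7) 2-4(w=13) 4-5(w=3)}
step 4: add edge 0-4 (w=6); MST = {0-4(w=6) 2-3(w=7) 2-4(w=13) 4-5(w=3)}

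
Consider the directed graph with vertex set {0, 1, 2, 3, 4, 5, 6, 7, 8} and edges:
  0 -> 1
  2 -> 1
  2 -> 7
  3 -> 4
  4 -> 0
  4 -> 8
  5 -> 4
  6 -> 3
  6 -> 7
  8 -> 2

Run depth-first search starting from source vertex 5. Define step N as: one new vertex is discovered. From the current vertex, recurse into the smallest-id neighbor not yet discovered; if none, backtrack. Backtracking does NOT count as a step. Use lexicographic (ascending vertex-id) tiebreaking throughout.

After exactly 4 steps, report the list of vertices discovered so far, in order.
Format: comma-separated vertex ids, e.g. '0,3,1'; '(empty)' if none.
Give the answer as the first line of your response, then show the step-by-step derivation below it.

5,4,0,1

step 1: discover 5; path=5; order=5
step 2: discover 4; path=5>4; order=5,4
step 3: discover 0; path=5>4>0; order=5,4,0
step 4: discover 1; path=5>4>0>1; order=5,4,0,1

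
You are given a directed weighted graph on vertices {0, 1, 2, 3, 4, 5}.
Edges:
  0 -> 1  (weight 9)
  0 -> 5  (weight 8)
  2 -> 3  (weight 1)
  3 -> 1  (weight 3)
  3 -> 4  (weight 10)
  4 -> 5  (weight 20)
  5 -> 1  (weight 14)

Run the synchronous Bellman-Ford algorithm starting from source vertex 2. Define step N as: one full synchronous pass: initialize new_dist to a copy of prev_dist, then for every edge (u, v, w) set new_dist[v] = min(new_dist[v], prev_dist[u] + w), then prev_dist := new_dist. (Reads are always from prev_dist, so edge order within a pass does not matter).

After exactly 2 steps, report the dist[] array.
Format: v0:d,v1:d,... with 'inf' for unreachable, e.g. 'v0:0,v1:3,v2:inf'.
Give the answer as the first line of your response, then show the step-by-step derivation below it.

v0:inf,v1:4,v2:0,v3:1,v4:11,v5:inf

step 1: dist = v0:inf,v1:inf,v2:0,v3:1,v4:inf,v5:inf
step 2: dist = v0:inf,v1:4,v2:0,v3:1,v4:11,v5:inf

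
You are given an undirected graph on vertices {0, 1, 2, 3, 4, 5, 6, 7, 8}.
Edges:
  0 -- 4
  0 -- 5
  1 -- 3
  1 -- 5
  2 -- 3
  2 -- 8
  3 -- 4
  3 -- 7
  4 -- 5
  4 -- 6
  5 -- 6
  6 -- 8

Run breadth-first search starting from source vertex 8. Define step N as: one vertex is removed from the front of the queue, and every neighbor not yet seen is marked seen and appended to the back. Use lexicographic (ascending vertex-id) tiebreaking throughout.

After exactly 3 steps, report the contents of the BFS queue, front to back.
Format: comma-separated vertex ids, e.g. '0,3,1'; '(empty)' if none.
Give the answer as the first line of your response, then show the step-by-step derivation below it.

3,4,5

step 1: dequeue 8; queue=[2,6]; order=8
step 2: dequeue 2; queue=[6,3]; order=8,2
step 3: dequeue 6; queue=[3,4,5]; order=8,2,6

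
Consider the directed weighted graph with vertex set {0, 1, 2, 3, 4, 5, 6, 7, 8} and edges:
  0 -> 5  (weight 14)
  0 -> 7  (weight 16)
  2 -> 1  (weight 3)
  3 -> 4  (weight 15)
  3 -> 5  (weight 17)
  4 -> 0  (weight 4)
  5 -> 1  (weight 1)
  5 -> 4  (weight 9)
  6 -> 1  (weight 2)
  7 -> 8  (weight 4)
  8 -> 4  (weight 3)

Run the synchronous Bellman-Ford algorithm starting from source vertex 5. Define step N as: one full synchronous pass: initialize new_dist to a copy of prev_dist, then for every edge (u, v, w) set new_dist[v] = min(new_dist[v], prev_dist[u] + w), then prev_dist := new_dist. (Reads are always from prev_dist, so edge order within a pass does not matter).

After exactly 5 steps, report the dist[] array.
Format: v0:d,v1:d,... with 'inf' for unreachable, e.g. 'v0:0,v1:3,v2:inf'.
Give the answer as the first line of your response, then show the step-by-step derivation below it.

v0:13,v1:1,v2:inf,v3:inf,v4:9,v5:0,v6:inf,v7:29,v8:33

step 1: dist = v0:inf,v1:1,v2:inf,v3:inf,v4:9,v5:0,v6:inf,v7:inf,v8:inf
step 2: dist = v0:13,v1:1,v2:inf,v3:inf,v4:9,v5:0,v6:inf,v7:inf,v8:inf
step 3: dist = v0:13,v1:1,v2:inf,v3:inf,v4:9,v5:0,v6:inf,v7:29,v8:inf
step 4: dist = v0:13,v1:1,v2:inf,v3:inf,v4:9,v5:0,v6:inf,v7:29,v8:33
step 5: dist = v0:13,v1:1,v2:inf,v3:inf,v4:9,v5:0,v6:inf,v7:29,v8:33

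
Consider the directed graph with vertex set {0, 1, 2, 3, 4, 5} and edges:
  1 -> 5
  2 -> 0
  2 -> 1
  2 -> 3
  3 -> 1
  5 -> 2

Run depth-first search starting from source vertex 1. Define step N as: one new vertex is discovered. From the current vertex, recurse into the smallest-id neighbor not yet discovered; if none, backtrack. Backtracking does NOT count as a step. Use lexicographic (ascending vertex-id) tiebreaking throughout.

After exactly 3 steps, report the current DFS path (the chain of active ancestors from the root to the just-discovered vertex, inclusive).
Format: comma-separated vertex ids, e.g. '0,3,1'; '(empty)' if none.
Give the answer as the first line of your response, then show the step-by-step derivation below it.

1,5,2

step 1: discover 1; path=1; order=1
step 2: discover 5; path=1>5; order=1,5
step 3: discover 2; path=1>5>2; order=1,5,2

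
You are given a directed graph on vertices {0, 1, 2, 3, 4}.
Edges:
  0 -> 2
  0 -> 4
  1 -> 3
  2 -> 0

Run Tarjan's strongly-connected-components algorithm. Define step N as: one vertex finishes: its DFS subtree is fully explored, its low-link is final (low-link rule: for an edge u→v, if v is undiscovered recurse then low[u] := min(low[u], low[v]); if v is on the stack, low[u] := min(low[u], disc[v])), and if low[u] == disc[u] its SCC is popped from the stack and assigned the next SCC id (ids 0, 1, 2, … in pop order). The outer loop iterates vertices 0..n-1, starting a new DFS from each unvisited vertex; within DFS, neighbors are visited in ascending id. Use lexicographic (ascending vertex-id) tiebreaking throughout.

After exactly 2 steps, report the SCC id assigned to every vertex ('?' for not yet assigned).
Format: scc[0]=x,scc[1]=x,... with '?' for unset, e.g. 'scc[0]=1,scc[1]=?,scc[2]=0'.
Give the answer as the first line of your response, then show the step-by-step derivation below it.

scc[0]=?,scc[1]=?,scc[2]=?,scc[3]=?,scc[4]=0

step 1: low=(low[0]=0,low[1]=?,low[2]=0,low[3]=?,low[4]=?); scc=(scc[0]=?,scc[1]=?,scc[2]=?,scc[3]=?,scc[4]=?)
step 2: low=(low[0]=0,low[1]=?,low[2]=0,low[3]=?,low[4]=2); scc=(scc[0]=?,scc[1]=?,scc[2]=?,scc[3]=?,scc[4]=0)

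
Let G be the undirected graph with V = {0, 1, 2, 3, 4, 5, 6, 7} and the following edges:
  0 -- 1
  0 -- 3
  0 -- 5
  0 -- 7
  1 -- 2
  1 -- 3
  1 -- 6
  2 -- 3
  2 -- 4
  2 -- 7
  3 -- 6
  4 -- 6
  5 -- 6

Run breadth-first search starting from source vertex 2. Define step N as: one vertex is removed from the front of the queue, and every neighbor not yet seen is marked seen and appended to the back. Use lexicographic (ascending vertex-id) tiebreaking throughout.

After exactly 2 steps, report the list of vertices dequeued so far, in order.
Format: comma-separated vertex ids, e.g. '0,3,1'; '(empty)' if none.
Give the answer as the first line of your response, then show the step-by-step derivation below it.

2,1

step 1: dequeue 2; queue=[1,3,4,7]; order=2
step 2: dequeue 1; queue=[3,4,7,0,6]; order=2,1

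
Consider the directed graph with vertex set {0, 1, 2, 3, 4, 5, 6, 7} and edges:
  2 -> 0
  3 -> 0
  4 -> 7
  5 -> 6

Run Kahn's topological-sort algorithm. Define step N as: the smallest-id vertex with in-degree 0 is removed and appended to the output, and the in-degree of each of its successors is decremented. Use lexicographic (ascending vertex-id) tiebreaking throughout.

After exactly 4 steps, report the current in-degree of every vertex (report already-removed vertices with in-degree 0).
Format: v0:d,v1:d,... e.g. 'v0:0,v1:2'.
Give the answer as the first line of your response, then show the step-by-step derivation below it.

v0:0,v1:0,v2:0,v3:0,v4:0,v5:0,v6:1,v7:1

step 1: output 1; order=[1]; indeg=(2,0,0,0,0,0,1,1)
step 2: output 2; order=[1,2]; indeg=(1,0,0,0,0,0,1,1)
step 3: output 3; order=[1,2,3]; indeg=(0,0,0,0,0,0,1,1)
step 4: output 0; order=[1,2,3,0]; indeg=(0,0,0,0,0,0,1,1)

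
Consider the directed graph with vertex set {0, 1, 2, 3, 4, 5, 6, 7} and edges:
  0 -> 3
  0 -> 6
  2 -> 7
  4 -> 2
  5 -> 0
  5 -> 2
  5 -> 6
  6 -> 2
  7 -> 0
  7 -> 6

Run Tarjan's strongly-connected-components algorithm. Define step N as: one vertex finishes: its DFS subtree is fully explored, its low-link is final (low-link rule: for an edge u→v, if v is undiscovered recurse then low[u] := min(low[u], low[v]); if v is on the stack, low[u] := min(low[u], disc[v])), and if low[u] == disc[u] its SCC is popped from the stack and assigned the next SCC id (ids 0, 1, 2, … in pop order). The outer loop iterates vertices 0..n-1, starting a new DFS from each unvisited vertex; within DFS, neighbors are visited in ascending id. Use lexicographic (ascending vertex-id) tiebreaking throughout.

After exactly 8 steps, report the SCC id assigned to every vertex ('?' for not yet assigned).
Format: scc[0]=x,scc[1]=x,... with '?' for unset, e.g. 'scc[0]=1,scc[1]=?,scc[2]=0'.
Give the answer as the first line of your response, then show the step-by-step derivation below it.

scc[0]=1,scc[1]=2,scc[2]=1,scc[3]=0,scc[4]=3,scc[5]=4,scc[6]=1,scc[7]=1

step 1: low=(low[0]=0,low[1]=?,low[2]=?,low[3]=1,low[4]=?,low[5]=?,low[6]=?,low[7]=?); scc=(scc[0]=?,scc[1]=?,scc[2]=?,scc[3]=0,scc[4]=?,scc[5]=?,scc[6]=?,scc[7]=?)
step 2: low=(low[0]=0,low[1]=?,low[2]=3,low[3]=1,low[4]=?,low[5]=?,low[6]=2,low[7]=0); scc=(scc[0]=?,scc[1]=?,scc[2]=?,scc[3]=0,scc[4]=?,scc[5]=?,scc[6]=?,scc[7]=?)
step 3: low=(low[0]=0,low[1]=?,low[2]=0,low[3]=1,low[4]=?,low[5]=?,low[6]=2,low[7]=0); scc=(scc[0]=?,scc[1]=?,scc[2]=?,scc[3]=0,scc[4]=?,scc[5]=?,scc[6]=?,scc[7]=?)
step 4: low=(low[0]=0,low[1]=?,low[2]=0,low[3]=1,low[4]=?,low[5]=?,low[6]=0,low[7]=0); scc=(scc[0]=?,scc[1]=?,scc[2]=?,scc[3]=0,scc[4]=?,scc[5]=?,scc[6]=?,scc[7]=?)
step 5: low=(low[0]=0,low[1]=?,low[2]=0,low[3]=1,low[4]=?,low[5]=?,low[6]=0,low[7]=0); scc=(scc[0]=1,scc[1]=?,scc[2]=1,scc[3]=0,scc[4]=?,scc[5]=?,scc[6]=1,scc[7]=1)
step 6: low=(low[0]=0,low[1]=5,low[2]=0,low[3]=1,low[4]=?,low[5]=?,low[6]=0,low[7]=0); scc=(scc[0]=1,scc[1]=2,scc[2]=1,scc[3]=0,scc[4]=?,scc[5]=?,scc[6]=1,scc[7]=1)
step 7: low=(low[0]=0,low[1]=5,low[2]=0,low[3]=1,low[4]=6,low[5]=?,low[6]=0,low[7]=0); scc=(scc[0]=1,scc[1]=2,scc[2]=1,scc[3]=0,scc[4]=3,scc[5]=?,scc[6]=1,scc[7]=1)
step 8: low=(low[0]=0,low[1]=5,low[2]=0,low[3]=1,low[4]=6,low[5]=7,low[6]=0,low[7]=0); scc=(scc[0]=1,scc[1]=2,scc[2]=1,scc[3]=0,scc[4]=3,scc[5]=4,scc[6]=1,scc[7]=1)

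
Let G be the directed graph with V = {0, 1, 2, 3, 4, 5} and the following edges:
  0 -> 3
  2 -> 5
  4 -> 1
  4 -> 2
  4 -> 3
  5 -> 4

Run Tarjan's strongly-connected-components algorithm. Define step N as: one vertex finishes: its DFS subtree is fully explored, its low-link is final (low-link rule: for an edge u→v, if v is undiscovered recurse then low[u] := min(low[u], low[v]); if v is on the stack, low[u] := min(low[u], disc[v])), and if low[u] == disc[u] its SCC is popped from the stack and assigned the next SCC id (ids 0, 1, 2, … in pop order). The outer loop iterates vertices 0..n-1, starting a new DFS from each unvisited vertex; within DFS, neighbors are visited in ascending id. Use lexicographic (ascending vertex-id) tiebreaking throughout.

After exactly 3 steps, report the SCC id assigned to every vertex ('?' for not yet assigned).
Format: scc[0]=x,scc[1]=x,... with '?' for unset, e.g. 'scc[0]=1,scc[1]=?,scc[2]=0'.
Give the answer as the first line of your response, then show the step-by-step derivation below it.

scc[0]=1,scc[1]=2,scc[2]=?,scc[3]=0,scc[4]=?,scc[5]=?

step 1: low=(low[0]=0,low[1]=?,low[2]=?,low[3]=1,low[4]=?,low[5]=?); scc=(scc[0]=?,scc[1]=?,scc[2]=?,scc[3]=0,scc[4]=?,scc[5]=?)
step 2: low=(low[0]=0,low[1]=?,low[2]=?,low[3]=1,low[4]=?,low[5]=?); scc=(scc[0]=1,scc[1]=?,scc[2]=?,scc[3]=0,scc[4]=?,scc[5]=?)
step 3: low=(low[0]=0,low[1]=2,low[2]=?,low[3]=1,low[4]=?,low[5]=?); scc=(scc[0]=1,scc[1]=2,scc[2]=?,scc[3]=0,scc[4]=?,scc[5]=?)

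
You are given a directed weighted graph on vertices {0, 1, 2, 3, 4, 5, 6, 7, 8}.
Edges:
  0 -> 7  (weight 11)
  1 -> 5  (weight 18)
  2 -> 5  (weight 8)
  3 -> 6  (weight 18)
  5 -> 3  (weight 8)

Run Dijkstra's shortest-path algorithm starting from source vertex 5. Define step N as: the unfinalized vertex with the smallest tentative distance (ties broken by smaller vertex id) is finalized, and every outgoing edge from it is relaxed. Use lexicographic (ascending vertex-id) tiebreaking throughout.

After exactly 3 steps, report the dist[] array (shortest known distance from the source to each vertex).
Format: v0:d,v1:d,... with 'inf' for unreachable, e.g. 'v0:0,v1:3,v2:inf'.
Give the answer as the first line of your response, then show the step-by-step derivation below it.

v0:inf,v1:inf,v2:inf,v3:8,v4:inf,v5:0,v6:26,v7:inf,v8:inf

step 1: dist = v0:inf,v1:inf,v2:inf,v3:8,v4:inf,v5:0,v6:inf,v7:inf,v8:inf
step 2: dist = v0:inf,v1:inf,v2:inf,v3:8,v4:inf,v5:0,v6:26,v7:inf,v8:inf
step 3: dist = v0:inf,v1:inf,v2:inf,v3:8,v4:inf,v5:0,v6:26,v7:inf,v8:inf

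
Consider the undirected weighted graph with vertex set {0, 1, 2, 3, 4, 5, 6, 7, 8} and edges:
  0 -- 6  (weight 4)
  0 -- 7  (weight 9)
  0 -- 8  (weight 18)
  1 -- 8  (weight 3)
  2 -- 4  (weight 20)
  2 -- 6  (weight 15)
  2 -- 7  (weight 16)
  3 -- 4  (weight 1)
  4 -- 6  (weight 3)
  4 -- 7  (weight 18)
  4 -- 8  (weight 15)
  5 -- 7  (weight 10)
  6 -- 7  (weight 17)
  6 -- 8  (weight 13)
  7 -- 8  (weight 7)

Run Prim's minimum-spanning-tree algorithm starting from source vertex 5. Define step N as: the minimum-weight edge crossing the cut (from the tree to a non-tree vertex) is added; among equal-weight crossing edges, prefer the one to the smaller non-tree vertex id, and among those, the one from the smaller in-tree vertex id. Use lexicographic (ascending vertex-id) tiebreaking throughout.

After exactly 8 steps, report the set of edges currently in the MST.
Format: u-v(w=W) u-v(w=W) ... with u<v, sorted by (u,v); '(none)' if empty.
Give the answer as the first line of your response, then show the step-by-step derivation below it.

0-6(w=4) 0-7(w=9) 1-8(w=3) 2-6(w=15) 3-4(w=1) 4-6(w=3) 5-7(w=10) 7-8(w=7)

step 1: add edge 5-7 (w=10); MST = {5-7(w=10)}
step 2: add edge 7-8 (w=7); MST = {5-7(w=10) 7-8(w=7)}
step 3: add edge 1-8 (w=3); MST = {1-8(w=3) 5-7(w=10) 7-8(w=7)}
step 4: add edge 0-7 (w=9); MST = {0-7(w=9) 1-8(w=3) 5-7(w=10) 7-8(w=7)}
step 5: add edge 0-6 (w=4); MST = {0-6(w=4) 0-7(w=9) 1-8(w=3) 5-7(w=10) 7-8(w=7)}
step 6: add edge 4-6 (w=3); MST = {0-6(w=4) 0-7(w=9) 1-8(w=3) 4-6(w=3) 5-7(w=10) 7-8(w=7)}
step 7: add edge 3-4 (w=1); MST = {0-6(w=4) 0-7(w=9) 1-8(w=3) 3-4(w=1) 4-6(w=3) 5-7(w=10) 7-8(w=7)}
step 8: add edge 2-6 (w=15); MST = {0-6(w=4) 0-7(w=9) 1-8(w=3) 2-6(w=15) 3-4(w=1) 4-6(w=3) 5-7(w=10) 7-8(w=7)}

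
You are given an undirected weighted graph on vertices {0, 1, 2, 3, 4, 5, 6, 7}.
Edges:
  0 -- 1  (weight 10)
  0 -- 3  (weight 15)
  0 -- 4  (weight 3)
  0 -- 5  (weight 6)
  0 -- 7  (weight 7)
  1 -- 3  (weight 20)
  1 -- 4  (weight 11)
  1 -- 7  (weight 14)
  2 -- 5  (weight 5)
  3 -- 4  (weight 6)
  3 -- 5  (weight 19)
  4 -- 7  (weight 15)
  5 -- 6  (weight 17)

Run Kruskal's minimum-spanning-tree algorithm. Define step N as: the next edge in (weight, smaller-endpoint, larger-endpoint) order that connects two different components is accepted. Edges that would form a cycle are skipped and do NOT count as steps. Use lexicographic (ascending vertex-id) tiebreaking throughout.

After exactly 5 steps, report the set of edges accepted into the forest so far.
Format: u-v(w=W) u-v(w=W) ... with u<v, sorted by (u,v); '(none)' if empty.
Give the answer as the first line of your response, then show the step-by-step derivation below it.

0-4(w=3) 0-5(w=6) 0-7(w=7) 2-5(w=5) 3-4(w=6)

step 1: add edge 0-4 (w=3); MST = {0-4(w=3)}
step 2: add edge 2-5 (w=5); MST = {0-4(w=3) 2-5(w=5)}
step 3: add edge 0-5 (w=6); MST = {0-4(w=3) 0-5(w=6) 2-5(w=5)}
step 4: add edge 3-4 (w=6); MST = {0-4(w=3) 0-5(w=6) 2-5(w=5) 3-4(w=6)}
step 5: add edge 0-7 (w=7); MST = {0-4(w=3) 0-5(w=6) 0-7(w=7) 2-5(w=5) 3-4(w=6)}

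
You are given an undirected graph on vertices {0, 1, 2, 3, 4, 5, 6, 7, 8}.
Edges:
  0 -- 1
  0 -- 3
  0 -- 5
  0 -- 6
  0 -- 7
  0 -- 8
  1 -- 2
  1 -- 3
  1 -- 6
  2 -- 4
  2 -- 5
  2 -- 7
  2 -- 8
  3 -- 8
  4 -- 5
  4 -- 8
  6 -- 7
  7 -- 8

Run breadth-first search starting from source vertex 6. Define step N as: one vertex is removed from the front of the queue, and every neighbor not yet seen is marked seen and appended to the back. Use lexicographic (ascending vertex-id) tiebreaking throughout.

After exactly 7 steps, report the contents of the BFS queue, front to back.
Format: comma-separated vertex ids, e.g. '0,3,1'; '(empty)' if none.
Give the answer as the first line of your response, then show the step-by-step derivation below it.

2,4

step 1: dequeue 6; queue=[0,1,7]; order=6
step 2: dequeue 0; queue=[1,7,3,5,8]; order=6,0
step 3: dequeue 1; queue=[7,3,5,8,2]; order=6,0,1
step 4: dequeue 7; queue=[3,5,8,2]; order=6,0,1,7
step 5: dequeue 3; queue=[5,8,2]; order=6,0,1,7,3
step 6: dequeue 5; queue=[8,2,4]; order=6,0,1,7,3,5
step 7: dequeue 8; queue=[2,4]; order=6,0,1,7,3,5,8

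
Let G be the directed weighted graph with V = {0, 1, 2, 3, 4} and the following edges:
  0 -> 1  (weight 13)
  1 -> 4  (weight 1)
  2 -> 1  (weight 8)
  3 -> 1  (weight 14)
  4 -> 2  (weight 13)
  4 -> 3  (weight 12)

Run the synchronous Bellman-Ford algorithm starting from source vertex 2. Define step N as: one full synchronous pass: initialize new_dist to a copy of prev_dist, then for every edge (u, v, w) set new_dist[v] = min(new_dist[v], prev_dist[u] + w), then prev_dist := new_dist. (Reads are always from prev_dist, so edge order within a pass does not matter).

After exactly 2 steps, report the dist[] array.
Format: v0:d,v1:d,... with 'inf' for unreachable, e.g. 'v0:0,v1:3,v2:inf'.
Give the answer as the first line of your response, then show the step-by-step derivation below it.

v0:inf,v1:8,v2:0,v3:inf,v4:9

step 1: dist = v0:inf,v1:8,v2:0,v3:inf,v4:inf
step 2: dist = v0:inf,v1:8,v2:0,v3:inf,v4:9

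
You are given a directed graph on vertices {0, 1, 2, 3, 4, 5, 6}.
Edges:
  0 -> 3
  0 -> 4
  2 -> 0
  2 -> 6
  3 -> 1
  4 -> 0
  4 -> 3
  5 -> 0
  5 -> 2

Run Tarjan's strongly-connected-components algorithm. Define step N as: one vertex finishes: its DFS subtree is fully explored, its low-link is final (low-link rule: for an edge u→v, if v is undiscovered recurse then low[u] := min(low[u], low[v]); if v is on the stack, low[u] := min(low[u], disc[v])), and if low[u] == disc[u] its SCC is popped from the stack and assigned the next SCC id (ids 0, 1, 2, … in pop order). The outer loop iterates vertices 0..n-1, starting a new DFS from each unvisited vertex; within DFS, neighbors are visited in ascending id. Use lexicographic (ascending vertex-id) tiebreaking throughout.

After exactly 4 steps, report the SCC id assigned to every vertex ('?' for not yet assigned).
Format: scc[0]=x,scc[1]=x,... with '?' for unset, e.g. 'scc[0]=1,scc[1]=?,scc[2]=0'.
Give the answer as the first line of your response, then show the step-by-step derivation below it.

scc[0]=2,scc[1]=0,scc[2]=?,scc[3]=1,scc[4]=2,scc[5]=?,scc[6]=?

step 1: low=(low[0]=0,low[1]=2,low[2]=?,low[3]=1,low[4]=?,low[5]=?,low[6]=?); scc=(scc[0]=?,scc[1]=0,scc[2]=?,scc[3]=?,scc[4]=?,scc[5]=?,scc[6]=?)
step 2: low=(low[0]=0,low[1]=2,low[2]=?,low[3]=1,low[4]=?,low[5]=?,low[6]=?); scc=(scc[0]=?,scc[1]=0,scc[2]=?,scc[3]=1,scc[4]=?,scc[5]=?,scc[6]=?)
step 3: low=(low[0]=0,low[1]=2,low[2]=?,low[3]=1,low[4]=0,low[5]=?,low[6]=?); scc=(scc[0]=?,scc[1]=0,scc[2]=?,scc[3]=1,scc[4]=?,scc[5]=?,scc[6]=?)
step 4: low=(low[0]=0,low[1]=2,low[2]=?,low[3]=1,low[4]=0,low[5]=?,low[6]=?); scc=(scc[0]=2,scc[1]=0,scc[2]=?,scc[3]=1,scc[4]=2,scc[5]=?,scc[6]=?)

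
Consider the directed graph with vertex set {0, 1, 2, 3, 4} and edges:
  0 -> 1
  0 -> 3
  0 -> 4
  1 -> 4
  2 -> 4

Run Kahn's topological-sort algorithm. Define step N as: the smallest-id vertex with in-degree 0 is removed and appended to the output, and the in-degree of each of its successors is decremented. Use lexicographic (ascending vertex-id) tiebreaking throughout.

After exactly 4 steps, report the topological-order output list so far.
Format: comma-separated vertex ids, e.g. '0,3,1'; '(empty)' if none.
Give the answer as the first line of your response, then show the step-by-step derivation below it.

0,1,2,3

step 1: output 0; order=[0]; indeg=(0,0,0,0,2)
step 2: output 1; order=[0,1]; indeg=(0,0,0,0,1)
step 3: output 2; order=[0,1,2]; indeg=(0,0,0,0,0)
step 4: output 3; order=[0,1,2,3]; indeg=(0,0,0,0,0)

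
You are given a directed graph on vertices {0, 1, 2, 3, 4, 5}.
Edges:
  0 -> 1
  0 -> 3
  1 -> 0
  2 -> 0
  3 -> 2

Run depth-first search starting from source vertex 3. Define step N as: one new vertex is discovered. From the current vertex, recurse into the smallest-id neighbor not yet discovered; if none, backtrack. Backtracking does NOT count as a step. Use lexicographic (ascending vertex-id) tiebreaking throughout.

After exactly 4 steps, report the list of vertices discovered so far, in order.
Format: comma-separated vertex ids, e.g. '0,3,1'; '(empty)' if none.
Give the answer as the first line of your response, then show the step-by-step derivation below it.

3,2,0,1

step 1: discover 3; path=3; order=3
step 2: discover 2; path=3>2; order=3,2
step 3: discover 0; path=3>2>0; order=3,2,0
step 4: discover 1; path=3>2>0>1; order=3,2,0,1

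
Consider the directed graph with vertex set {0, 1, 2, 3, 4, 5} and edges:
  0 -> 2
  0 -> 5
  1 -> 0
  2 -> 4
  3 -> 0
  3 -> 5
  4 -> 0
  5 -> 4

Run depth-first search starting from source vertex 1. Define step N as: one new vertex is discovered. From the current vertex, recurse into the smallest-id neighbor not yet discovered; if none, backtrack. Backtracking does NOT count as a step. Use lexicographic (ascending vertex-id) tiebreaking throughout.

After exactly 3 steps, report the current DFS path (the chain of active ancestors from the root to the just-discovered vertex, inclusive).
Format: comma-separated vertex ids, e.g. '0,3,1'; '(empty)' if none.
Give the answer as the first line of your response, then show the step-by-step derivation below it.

1,0,2

step 1: discover 1; path=1; order=1
step 2: discover 0; path=1>0; order=1,0
step 3: discover 2; path=1>0>2; order=1,0,2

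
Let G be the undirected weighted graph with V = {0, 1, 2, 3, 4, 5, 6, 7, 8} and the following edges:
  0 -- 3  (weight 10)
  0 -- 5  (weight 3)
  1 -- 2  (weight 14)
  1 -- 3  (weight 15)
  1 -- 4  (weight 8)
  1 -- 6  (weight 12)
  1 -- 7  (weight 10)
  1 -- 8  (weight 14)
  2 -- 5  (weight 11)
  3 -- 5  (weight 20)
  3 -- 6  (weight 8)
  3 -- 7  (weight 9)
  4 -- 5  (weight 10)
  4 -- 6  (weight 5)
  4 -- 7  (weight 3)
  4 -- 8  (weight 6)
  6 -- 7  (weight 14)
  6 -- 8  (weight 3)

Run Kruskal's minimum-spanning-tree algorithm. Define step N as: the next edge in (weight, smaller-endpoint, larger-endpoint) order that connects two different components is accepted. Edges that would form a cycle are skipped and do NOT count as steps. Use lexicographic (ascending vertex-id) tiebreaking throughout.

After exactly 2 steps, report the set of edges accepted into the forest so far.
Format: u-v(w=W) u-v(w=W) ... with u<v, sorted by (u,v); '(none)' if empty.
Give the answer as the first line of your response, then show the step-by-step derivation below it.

0-5(w=3) 4-7(w=3)

step 1: add edge 0-5 (w=3); MST = {0-5(w=3)}
step 2: add edge 4-7 (w=3); MST = {0-5(w=3) 4-7(w=3)}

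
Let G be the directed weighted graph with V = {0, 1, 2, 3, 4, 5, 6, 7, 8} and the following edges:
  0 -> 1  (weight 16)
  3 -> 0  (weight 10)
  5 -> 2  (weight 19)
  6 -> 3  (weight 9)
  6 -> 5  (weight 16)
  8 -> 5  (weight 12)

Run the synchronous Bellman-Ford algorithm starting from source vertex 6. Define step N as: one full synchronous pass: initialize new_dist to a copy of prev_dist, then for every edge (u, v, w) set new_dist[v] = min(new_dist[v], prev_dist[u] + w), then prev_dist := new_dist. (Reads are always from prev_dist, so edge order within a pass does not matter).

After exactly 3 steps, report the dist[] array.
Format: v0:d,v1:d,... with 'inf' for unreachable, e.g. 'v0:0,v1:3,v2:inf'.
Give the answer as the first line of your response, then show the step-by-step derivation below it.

v0:19,v1:35,v2:35,v3:9,v4:inf,v5:16,v6:0,v7:inf,v8:inf

step 1: dist = v0:inf,v1:inf,v2:inf,v3:9,v4:inf,v5:16,v6:0,v7:inf,v8:inf
step 2: dist = v0:19,v1:inf,v2:35,v3:9,v4:inf,v5:16,v6:0,v7:inf,v8:inf
step 3: dist = v0:19,v1:35,v2:35,v3:9,v4:inf,v5:16,v6:0,v7:inf,v8:inf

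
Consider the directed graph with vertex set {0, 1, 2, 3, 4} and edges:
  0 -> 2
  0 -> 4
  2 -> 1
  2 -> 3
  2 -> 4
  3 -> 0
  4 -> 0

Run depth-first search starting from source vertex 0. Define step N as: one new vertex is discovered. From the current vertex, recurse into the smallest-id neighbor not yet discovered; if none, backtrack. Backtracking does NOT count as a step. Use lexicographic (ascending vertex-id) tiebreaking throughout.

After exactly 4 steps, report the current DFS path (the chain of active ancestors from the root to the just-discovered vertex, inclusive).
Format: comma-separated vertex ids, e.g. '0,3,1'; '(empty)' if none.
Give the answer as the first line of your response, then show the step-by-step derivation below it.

0,2,3

step 1: discover 0; path=0; order=0
step 2: discover 2; path=0>2; order=0,2
step 3: discover 1; path=0>2>1; order=0,2,1
step 4: discover 3; path=0>2>3; order=0,2,1,3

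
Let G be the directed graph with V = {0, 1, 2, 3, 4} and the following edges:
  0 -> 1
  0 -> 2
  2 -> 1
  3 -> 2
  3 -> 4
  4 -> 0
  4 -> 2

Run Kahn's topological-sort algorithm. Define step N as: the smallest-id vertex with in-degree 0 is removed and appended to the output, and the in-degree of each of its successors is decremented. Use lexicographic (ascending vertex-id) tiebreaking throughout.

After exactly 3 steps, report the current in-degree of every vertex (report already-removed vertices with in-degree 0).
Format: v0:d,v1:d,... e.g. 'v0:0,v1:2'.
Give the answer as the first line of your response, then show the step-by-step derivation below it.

v0:0,v1:1,v2:0,v3:0,v4:0

step 1: output 3; order=[3]; indeg=(1,2,2,0,0)
step 2: output 4; order=[3,4]; indeg=(0,2,1,0,0)
step 3: output 0; order=[3,4,0]; indeg=(0,1,0,0,0)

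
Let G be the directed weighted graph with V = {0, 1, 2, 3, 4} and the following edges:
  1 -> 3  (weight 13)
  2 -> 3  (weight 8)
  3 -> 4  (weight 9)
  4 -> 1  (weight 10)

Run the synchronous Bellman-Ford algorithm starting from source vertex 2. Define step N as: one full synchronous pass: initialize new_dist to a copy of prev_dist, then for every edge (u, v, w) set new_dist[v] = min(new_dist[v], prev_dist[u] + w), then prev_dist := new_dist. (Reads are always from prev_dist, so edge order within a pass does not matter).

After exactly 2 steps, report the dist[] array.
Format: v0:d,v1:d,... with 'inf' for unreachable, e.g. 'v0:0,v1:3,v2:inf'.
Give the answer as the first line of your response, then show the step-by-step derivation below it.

v0:inf,v1:inf,v2:0,v3:8,v4:17

step 1: dist = v0:inf,v1:inf,v2:0,v3:8,v4:inf
step 2: dist = v0:inf,v1:inf,v2:0,v3:8,v4:17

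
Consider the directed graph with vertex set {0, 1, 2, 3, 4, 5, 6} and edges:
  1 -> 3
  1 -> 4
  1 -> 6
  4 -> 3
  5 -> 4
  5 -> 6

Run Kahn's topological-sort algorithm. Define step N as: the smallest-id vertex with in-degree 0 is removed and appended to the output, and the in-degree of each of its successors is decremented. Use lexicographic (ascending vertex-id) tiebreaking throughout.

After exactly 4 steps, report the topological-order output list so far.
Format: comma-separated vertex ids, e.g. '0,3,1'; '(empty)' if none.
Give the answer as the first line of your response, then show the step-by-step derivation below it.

0,1,2,5

step 1: output 0; order=[0]; indeg=(0,0,0,2,2,0,2)
step 2: output 1; order=[0,1]; indeg=(0,0,0,1,1,0,1)
step 3: output 2; order=[0,1,2]; indeg=(0,0,0,1,1,0,1)
step 4: output 5; order=[0,1,2,5]; indeg=(0,0,0,1,0,0,0)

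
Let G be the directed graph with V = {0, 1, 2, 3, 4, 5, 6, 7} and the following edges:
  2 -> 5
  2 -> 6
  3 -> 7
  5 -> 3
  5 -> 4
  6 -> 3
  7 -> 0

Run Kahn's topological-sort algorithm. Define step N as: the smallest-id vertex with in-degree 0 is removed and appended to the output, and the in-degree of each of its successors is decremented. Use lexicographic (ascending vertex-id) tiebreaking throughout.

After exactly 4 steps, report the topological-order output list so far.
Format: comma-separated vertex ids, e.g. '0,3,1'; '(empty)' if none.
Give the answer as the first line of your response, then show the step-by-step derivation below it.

1,2,5,4

step 1: output 1; order=[1]; indeg=(1,0,0,2,1,1,1,1)
step 2: output 2; order=[1,2]; indeg=(1,0,0,2,1,0,0,1)
step 3: output 5; order=[1,2,5]; indeg=(1,0,0,1,0,0,0,1)
step 4: output 4; order=[1,2,5,4]; indeg=(1,0,0,1,0,0,0,1)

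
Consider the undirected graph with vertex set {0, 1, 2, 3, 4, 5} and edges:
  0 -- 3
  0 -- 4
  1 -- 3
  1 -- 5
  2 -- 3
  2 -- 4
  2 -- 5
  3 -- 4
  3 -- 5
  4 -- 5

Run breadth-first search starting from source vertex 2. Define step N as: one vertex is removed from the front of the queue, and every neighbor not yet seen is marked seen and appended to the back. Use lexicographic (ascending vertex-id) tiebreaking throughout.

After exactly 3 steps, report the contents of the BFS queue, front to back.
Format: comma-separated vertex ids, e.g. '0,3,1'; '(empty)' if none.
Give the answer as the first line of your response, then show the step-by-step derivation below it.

5,0,1

step 1: dequeue 2; queue=[3,4,5]; order=2
step 2: dequeue 3; queue=[4,5,0,1]; order=2,3
step 3: dequeue 4; queue=[5,0,1]; order=2,3,4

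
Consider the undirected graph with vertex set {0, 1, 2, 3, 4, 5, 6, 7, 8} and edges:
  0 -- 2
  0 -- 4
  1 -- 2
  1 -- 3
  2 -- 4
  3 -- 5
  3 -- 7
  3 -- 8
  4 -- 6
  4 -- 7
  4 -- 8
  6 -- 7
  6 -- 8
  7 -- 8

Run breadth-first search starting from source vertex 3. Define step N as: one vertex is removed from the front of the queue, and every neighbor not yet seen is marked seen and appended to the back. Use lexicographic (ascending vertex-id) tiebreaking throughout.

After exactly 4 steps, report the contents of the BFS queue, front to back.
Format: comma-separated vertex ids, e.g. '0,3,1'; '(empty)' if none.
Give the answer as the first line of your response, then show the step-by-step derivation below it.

8,2,4,6

step 1: dequeue 3; queue=[1,5,7,8]; order=3
step 2: dequeue 1; queue=[5,7,8,2]; order=3,1
step 3: dequeue 5; queue=[7,8,2]; order=3,1,5
step 4: dequeue 7; queue=[8,2,4,6]; order=3,1,5,7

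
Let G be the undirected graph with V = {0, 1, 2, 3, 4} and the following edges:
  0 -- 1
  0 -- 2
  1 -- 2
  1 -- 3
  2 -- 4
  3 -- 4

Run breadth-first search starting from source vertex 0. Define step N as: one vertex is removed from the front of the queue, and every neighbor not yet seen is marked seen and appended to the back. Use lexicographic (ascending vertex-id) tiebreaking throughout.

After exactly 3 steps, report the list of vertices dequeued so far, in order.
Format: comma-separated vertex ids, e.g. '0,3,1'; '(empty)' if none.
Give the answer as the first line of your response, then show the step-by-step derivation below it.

0,1,2

step 1: dequeue 0; queue=[1,2]; order=0
step 2: dequeue 1; queue=[2,3]; order=0,1
step 3: dequeue 2; queue=[3,4]; order=0,1,2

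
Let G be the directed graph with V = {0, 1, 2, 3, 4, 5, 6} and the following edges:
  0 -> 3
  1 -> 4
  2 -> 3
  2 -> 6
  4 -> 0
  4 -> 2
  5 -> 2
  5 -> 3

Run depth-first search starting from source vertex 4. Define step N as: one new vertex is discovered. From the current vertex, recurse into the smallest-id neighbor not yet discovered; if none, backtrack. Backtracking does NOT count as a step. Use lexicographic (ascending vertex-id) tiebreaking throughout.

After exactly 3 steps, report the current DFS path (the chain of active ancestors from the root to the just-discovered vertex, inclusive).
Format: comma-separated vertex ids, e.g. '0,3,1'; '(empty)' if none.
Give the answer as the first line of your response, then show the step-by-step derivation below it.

4,0,3

step 1: discover 4; path=4; order=4
step 2: discover 0; path=4>0; order=4,0
step 3: discover 3; path=4>0>3; order=4,0,3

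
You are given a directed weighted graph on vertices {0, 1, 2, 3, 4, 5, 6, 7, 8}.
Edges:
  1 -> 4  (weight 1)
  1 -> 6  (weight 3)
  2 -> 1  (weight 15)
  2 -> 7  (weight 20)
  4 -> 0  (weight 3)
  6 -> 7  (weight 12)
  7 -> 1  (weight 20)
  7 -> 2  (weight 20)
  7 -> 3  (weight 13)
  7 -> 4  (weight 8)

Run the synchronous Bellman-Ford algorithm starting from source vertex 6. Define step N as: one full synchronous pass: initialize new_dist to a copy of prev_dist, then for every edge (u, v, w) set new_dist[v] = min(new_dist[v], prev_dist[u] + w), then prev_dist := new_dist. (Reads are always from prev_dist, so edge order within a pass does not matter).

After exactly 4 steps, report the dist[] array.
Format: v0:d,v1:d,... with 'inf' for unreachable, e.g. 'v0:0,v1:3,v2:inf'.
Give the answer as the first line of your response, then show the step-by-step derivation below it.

v0:23,v1:32,v2:32,v3:25,v4:20,v5:inf,v6:0,v7:12,v8:inf

step 1: dist = v0:inf,v1:inf,v2:inf,v3:inf,v4:inf,v5:inf,v6:0,v7:12,v8:inf
step 2: dist = v0:inf,v1:32,v2:32,v3:25,v4:20,v5:inf,v6:0,v7:12,v8:inf
step 3: dist = v0:23,v1:32,v2:32,v3:25,v4:20,v5:inf,v6:0,v7:12,v8:inf
step 4: dist = v0:23,v1:32,v2:32,v3:25,v4:20,v5:inf,v6:0,v7:12,v8:inf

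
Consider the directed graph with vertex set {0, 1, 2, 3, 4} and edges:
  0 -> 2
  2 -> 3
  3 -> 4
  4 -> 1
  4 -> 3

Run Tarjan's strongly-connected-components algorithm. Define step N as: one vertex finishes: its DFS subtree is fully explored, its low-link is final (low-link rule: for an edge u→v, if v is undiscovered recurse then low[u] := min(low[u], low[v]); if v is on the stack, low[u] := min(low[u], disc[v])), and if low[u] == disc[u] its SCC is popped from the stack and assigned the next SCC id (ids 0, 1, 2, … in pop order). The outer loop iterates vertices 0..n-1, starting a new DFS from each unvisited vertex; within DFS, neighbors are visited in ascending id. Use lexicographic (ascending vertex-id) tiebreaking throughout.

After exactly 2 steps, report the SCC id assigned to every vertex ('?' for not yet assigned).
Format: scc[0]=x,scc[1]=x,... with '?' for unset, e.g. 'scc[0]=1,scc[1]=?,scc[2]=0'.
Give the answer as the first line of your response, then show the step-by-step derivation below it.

scc[0]=?,scc[1]=0,scc[2]=?,scc[3]=?,scc[4]=?

step 1: low=(low[0]=0,low[1]=4,low[2]=1,low[3]=2,low[4]=3); scc=(scc[0]=?,scc[1]=0,scc[2]=?,scc[3]=?,scc[4]=?)
step 2: low=(low[0]=0,low[1]=4,low[2]=1,low[3]=2,low[4]=2); scc=(scc[0]=?,scc[1]=0,scc[2]=?,scc[3]=?,scc[4]=?)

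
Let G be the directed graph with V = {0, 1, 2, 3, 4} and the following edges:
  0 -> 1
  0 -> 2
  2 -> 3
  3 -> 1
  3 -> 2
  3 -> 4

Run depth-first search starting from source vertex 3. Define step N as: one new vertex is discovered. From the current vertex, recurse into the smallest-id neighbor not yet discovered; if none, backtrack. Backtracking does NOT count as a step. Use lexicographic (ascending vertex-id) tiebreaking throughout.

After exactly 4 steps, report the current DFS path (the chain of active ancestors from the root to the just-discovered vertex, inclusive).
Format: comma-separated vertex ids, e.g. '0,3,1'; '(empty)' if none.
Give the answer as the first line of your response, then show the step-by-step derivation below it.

3,4

step 1: discover 3; path=3; order=3
step 2: discover 1; path=3>1; order=3,1
step 3: discover 2; path=3>2; order=3,1,2
step 4: discover 4; path=3>4; order=3,1,2,4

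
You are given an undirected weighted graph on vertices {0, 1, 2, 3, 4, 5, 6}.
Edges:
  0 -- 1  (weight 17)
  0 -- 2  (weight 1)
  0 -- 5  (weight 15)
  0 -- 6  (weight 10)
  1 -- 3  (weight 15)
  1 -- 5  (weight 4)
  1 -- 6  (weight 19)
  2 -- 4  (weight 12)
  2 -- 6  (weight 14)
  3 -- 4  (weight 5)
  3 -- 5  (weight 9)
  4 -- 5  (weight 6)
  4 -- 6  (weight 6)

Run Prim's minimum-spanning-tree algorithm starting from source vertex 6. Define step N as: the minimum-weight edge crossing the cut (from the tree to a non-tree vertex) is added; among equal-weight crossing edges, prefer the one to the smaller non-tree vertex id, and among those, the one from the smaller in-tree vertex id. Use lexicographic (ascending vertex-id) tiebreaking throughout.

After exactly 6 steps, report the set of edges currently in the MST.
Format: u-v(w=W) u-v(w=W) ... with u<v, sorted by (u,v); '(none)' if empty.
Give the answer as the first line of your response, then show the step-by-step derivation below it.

0-2(w=1) 0-6(w=10) 1-5(w=4) 3-4(w=5) 4-5(w=6) 4-6(w=6)

step 1: add edge 4-6 (w=6); MST = {4-6(w=6)}
step 2: add edge 3-4 (w=5); MST = {3-4(w=5) 4-6(w=6)}
step 3: add edge 4-5 (w=6); MST = {3-4(w=5) 4-5(w=6) 4-6(w=6)}
step 4: add edge 1-5 (w=4); MST = {1-5(w=4) 3-4(w=5) 4-5(w=6) 4-6(w=6)}
step 5: add edge 0-6 (w=10); MST = {0-6(w=10) 1-5(w=4) 3-4(w=5) 4-5(w=6) 4-6(w=6)}
step 6: add edge 0-2 (w=1); MST = {0-2(w=1) 0-6(w=10) 1-5(w=4) 3-4(w=5) 4-5(w=6) 4-6(w=6)}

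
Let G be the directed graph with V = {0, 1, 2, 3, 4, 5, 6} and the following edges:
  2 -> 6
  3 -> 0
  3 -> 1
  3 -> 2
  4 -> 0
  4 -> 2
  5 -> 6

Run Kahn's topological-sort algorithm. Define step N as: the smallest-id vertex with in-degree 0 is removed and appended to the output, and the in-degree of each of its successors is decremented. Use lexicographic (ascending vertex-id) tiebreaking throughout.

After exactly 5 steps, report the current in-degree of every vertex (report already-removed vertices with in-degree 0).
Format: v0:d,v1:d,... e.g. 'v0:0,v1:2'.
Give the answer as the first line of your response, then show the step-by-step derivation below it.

v0:0,v1:0,v2:0,v3:0,v4:0,v5:0,v6:1

step 1: output 3; order=[3]; indeg=(1,0,1,0,0,0,2)
step 2: output 1; order=[3,1]; indeg=(1,0,1,0,0,0,2)
step 3: output 4; order=[3,1,4]; indeg=(0,0,0,0,0,0,2)
step 4: output 0; order=[3,1,4,0]; indeg=(0,0,0,0,0,0,2)
step 5: output 2; order=[3,1,4,0,2]; indeg=(0,0,0,0,0,0,1)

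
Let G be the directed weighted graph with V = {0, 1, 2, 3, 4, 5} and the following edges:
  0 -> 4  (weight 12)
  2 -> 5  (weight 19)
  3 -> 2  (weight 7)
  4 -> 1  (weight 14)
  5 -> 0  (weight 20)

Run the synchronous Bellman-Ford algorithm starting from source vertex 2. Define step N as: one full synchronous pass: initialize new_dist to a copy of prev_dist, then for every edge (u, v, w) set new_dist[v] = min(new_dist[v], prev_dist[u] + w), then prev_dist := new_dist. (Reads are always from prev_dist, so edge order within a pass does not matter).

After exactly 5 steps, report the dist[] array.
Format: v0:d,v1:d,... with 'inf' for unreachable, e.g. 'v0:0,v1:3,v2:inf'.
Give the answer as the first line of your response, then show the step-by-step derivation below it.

v0:39,v1:65,v2:0,v3:inf,v4:51,v5:19

step 1: dist = v0:inf,v1:inf,v2:0,v3:inf,v4:inf,v5:19
step 2: dist = v0:39,v1:inf,v2:0,v3:inf,v4:inf,v5:19
step 3: dist = v0:39,v1:inf,v2:0,v3:inf,v4:51,v5:19
step 4: dist = v0:39,v1:65,v2:0,v3:inf,v4:51,v5:19
step 5: dist = v0:39,v1:65,v2:0,v3:inf,v4:51,v5:19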